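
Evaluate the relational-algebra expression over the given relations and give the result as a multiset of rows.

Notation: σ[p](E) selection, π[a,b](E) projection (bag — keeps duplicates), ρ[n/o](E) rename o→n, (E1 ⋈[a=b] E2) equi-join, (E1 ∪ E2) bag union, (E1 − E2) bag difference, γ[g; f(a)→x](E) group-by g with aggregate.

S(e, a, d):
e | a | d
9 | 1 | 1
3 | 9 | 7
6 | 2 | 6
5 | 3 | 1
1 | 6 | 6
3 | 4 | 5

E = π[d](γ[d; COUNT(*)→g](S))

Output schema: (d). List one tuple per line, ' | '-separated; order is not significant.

Stepwise |·|:
  S → 6
  γ[d; COUNT(*)→g](S) → 4
  π[d](γ[d; COUNT(*)→g](S)) → 4

== RESULT ==
d
1
5
6
7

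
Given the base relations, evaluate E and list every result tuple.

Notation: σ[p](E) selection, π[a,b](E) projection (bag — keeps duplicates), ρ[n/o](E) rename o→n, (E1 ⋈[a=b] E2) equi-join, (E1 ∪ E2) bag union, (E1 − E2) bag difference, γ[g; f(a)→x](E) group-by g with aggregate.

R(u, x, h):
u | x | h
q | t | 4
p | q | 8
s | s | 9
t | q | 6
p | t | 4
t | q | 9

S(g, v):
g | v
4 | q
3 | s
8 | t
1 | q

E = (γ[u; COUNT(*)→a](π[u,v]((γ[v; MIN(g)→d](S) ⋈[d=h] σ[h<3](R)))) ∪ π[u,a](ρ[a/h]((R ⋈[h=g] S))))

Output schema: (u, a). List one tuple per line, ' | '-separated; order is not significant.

Row counts bottom-up:
  S → 4
  γ[v; MIN(g)→d](S) → 3
  R → 6
  σ[h<3](R) → 0
  (γ[v; MIN(g)→d](S) ⋈[d=h] σ[h<3](R)) → 0
  π[u,v]((γ[v; MIN(g)→d](S) ⋈[d=h] σ[h<3](R))) → 0
  γ[u; COUNT(*)→a](π[u,v]((γ[v; MIN(g)→d](S) ⋈[d=h] σ[h<3](R)))) → 0
  R → 6
  S → 4
  (R ⋈[h=g] S) → 3
  ρ[a/h]((R ⋈[h=g] S)) → 3
  π[u,a](ρ[a/h]((R ⋈[h=g] S))) → 3
  (γ[u; COUNT(*)→a](π[u,v]((γ[v; MIN(g)→d](S) ⋈[d=h] σ[h<3](R)))) ∪ π[u,a](ρ[a/h]((R ⋈[h=g] S)))) → 3

== RESULT ==
u | a
p | 4
p | 8
q | 4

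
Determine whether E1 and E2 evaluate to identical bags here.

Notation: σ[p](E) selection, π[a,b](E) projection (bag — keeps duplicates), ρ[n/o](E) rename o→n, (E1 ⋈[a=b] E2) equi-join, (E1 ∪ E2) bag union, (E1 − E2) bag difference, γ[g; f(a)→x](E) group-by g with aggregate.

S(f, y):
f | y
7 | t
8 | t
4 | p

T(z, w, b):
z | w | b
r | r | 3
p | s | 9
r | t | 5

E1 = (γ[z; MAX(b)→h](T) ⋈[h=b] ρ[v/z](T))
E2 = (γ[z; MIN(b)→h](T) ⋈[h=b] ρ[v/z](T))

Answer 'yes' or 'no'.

E1 subexpression sizes:
  T → 3
  γ[z; MAX(b)→h](T) → 2
  T → 3
  ρ[v/z](T) → 3
  (γ[z; MAX(b)→h](T) ⋈[h=b] ρ[v/z](T)) → 2
E2 subexpression sizes:
  T → 3
  γ[z; MIN(b)→h](T) → 2
  T → 3
  ρ[v/z](T) → 3
  (γ[z; MIN(b)→h](T) ⋈[h=b] ρ[v/z](T)) → 2

E1 result:
z | h | v | w | b
p | 9 | p | s | 9
r | 5 | r | t | 5
E2 result:
z | h | v | w | b
p | 9 | p | s | 9
r | 3 | r | r | 3
Witness: ('r', 3, 'r', 'r', 3) appears 0× in E1 but 1× in E2.

no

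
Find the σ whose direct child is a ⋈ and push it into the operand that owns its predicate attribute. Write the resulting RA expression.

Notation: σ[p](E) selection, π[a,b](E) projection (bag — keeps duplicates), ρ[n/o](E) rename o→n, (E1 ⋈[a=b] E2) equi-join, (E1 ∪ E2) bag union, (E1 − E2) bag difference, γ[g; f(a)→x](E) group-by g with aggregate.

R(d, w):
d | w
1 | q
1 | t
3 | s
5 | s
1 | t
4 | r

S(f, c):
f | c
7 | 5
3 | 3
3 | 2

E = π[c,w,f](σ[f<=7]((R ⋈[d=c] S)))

σ filters on f, owned by the right side.
E' = π[c,w,f]((R ⋈[d=c] σ[f<=7](S)))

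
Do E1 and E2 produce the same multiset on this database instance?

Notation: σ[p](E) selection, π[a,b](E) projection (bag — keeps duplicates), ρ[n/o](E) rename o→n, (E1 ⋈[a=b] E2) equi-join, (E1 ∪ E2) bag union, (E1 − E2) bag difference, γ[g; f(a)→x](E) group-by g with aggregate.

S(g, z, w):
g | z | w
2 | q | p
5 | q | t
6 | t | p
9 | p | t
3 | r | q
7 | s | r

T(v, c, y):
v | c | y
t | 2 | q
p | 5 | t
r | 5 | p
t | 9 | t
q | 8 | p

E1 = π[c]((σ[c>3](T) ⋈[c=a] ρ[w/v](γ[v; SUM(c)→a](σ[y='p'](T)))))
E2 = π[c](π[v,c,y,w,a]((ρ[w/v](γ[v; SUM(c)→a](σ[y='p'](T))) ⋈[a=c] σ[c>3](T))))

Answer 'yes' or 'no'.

E1 row counts bottom-up:
  T → 5
  σ[c>3](T) → 4
  T → 5
  σ[y='p'](T) → 2
  γ[v; SUM(c)→a](σ[y='p'](T)) → 2
  ρ[w/v](γ[v; SUM(c)→a](σ[y='p'](T))) → 2
  (σ[c>3](T) ⋈[c=a] ρ[w/v](γ[v; SUM(c)→a](σ[y='p'](T)))) → 3
  π[c]((σ[c>3](T) ⋈[c=a] ρ[w/v](γ[v; SUM(c)→a](σ[y='p'](T))))) → 3
E2 row counts bottom-up:
  T → 5
  σ[y='p'](T) → 2
  γ[v; SUM(c)→a](σ[y='p'](T)) → 2
  ρ[w/v](γ[v; SUM(c)→a](σ[y='p'](T))) → 2
  T → 5
  σ[c>3](T) → 4
  (ρ[w/v](γ[v; SUM(c)→a](σ[y='p'](T))) ⋈[a=c] σ[c>3](T)) → 3
  π[v,c,y,w,a]((ρ[w/v](γ[v; SUM(c)→a](σ[y='p'](T))) ⋈[a=c] σ[c>3](T))) → 3
  π[c](π[v,c,y,w,a]((ρ[w/v](γ[v; SUM(c)→a](σ[y='p'](T))) ⋈[a=c] σ[c>3](T)))) → 3

E1 and E2 produce the same multiset:
c
5
5
8

yes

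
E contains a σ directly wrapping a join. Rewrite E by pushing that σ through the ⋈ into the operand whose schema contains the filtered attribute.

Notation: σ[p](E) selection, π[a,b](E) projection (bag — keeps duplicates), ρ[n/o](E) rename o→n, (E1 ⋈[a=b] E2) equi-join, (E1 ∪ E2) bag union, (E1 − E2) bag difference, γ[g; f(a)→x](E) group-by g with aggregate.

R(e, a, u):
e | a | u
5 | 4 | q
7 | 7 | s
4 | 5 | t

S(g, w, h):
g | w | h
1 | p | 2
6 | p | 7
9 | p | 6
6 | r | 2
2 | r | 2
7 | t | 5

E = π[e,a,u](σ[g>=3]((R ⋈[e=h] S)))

σ filters on g, owned by the right side.
E' = π[e,a,u]((R ⋈[e=h] σ[g>=3](S)))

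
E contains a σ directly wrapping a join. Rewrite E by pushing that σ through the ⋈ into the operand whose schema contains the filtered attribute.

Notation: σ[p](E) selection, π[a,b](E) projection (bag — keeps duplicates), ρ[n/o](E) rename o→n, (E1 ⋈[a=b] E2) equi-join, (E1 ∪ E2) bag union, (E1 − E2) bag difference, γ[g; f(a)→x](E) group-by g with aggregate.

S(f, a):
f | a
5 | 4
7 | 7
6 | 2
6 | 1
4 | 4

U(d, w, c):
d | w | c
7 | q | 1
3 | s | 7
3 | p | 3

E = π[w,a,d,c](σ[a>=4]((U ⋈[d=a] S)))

σ filters on a, owned by the right side.
E' = π[w,a,d,c]((U ⋈[d=a] σ[a>=4](S)))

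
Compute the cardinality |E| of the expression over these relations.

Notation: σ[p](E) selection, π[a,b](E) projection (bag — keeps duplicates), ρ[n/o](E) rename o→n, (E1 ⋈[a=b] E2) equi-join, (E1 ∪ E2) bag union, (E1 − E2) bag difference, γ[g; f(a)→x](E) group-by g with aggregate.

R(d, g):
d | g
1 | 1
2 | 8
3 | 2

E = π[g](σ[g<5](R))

Per-node cardinality:
  R → 3
  σ[g<5](R) → 2
  π[g](σ[g<5](R)) → 2

|E| = 2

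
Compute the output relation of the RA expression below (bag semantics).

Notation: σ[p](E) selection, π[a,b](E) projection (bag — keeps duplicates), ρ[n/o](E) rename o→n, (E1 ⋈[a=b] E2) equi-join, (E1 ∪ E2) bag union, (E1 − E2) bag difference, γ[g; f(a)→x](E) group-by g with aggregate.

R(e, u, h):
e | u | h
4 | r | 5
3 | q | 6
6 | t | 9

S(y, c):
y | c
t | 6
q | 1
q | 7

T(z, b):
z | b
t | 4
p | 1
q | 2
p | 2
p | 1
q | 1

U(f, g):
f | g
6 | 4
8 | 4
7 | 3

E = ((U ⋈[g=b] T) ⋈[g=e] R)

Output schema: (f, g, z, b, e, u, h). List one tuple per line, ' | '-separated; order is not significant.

Per-node cardinality:
  U → 3
  T → 6
  (U ⋈[g=b] T) → 2
  R → 3
  ((U ⋈[g=b] T) ⋈[g=e] R) → 2

== RESULT ==
f | g | z | b | e | u | h
6 | 4 | t | 4 | 4 | r | 5
8 | 4 | t | 4 | 4 | r | 5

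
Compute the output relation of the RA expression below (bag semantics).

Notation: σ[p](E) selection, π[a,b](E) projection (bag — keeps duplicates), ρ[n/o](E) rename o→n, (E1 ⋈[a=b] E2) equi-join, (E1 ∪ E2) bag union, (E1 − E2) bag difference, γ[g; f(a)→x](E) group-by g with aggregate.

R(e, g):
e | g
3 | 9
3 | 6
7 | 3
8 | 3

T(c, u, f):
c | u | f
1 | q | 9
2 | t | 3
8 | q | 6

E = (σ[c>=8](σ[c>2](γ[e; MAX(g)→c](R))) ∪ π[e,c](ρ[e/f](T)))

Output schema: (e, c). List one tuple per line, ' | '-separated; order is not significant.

Row counts bottom-up:
  R → 4
  γ[e; MAX(g)→c](R) → 3
  σ[c>2](γ[e; MAX(g)→c](R)) → 3
  σ[c>=8](σ[c>2](γ[e; MAX(g)→c](R))) → 1
  T → 3
  ρ[e/f](T) → 3
  π[e,c](ρ[e/f](T)) → 3
  (σ[c>=8](σ[c>2](γ[e; MAX(g)→c](R))) ∪ π[e,c](ρ[e/f](T))) → 4

== RESULT ==
e | c
3 | 2
3 | 9
6 | 8
9 | 1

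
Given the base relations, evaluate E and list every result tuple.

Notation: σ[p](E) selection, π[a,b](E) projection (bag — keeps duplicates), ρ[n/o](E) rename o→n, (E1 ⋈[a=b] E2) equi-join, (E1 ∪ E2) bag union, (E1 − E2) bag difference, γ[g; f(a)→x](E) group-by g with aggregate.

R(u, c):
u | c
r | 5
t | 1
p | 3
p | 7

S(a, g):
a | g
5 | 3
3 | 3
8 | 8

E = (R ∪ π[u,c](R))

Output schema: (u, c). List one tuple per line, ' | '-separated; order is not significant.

Row counts bottom-up:
  R → 4
  R → 4
  π[u,c](R) → 4
  (R ∪ π[u,c](R)) → 8

== RESULT ==
u | c
p | 3
p | 3
p | 7
p | 7
r | 5
r | 5
t | 1
t | 1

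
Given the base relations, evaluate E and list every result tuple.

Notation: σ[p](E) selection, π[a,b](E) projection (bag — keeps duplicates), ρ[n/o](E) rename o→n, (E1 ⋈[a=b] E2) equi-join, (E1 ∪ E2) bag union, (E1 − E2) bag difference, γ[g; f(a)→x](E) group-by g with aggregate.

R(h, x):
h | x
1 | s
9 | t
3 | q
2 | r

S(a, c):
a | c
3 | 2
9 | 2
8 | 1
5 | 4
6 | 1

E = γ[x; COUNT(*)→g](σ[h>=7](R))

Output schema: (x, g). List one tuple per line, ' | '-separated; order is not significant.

Subexpression sizes:
  R → 4
  σ[h>=7](R) → 1
  γ[x; COUNT(*)→g](σ[h>=7](R)) → 1

== RESULT ==
x | g
t | 1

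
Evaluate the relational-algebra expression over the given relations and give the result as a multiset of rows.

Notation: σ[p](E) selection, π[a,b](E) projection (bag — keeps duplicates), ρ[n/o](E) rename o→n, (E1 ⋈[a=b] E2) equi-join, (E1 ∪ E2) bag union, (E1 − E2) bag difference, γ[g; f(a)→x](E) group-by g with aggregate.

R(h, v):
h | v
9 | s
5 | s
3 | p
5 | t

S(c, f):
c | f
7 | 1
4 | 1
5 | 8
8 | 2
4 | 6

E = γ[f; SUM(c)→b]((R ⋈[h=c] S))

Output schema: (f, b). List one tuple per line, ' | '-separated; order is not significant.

Subexpression sizes:
  R → 4
  S → 5
  (R ⋈[h=c] S) → 2
  γ[f; SUM(c)→b]((R ⋈[h=c] S)) → 1

== RESULT ==
f | b
8 | 10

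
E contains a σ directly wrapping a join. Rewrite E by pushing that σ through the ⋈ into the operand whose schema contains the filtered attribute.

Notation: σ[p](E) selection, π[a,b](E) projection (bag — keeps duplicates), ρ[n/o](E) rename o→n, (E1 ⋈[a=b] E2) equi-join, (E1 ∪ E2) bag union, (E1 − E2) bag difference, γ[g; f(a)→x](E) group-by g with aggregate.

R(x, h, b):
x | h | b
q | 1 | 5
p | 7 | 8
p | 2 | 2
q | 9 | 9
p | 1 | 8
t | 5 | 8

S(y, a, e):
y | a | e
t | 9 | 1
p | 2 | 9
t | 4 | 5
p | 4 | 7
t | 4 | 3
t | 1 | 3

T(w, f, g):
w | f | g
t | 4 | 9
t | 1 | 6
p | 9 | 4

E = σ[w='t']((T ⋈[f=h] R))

σ filters on w, owned by the left side.
E' = (σ[w='t'](T) ⋈[f=h] R)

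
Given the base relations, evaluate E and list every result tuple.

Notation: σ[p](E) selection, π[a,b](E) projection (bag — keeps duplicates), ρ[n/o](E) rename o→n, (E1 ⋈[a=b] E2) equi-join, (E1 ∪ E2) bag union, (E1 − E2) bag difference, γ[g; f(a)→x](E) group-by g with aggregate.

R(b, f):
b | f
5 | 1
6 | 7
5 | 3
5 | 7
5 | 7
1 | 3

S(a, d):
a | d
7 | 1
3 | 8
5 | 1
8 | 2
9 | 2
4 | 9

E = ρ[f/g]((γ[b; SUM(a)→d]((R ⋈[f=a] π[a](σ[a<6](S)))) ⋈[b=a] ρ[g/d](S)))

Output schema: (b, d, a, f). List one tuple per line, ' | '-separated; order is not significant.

Stepwise |·|:
  R → 6
  S → 6
  σ[a<6](S) → 3
  π[a](σ[a<6](S)) → 3
  (R ⋈[f=a] π[a](σ[a<6](S))) → 2
  γ[b; SUM(a)→d]((R ⋈[f=a] π[a](σ[a<6](S)))) → 2
  S → 6
  ρ[g/d](S) → 6
  (γ[b; SUM(a)→d]((R ⋈[f=a] π[a](σ[a<6](S)))) ⋈[b=a] ρ[g/d](S)) → 1
  ρ[f/g]((γ[b; SUM(a)→d]((R ⋈[f=a] π[a](σ[a<6](S)))) ⋈[b=a] ρ[g/d](S))) → 1

== RESULT ==
b | d | a | f
5 | 3 | 5 | 1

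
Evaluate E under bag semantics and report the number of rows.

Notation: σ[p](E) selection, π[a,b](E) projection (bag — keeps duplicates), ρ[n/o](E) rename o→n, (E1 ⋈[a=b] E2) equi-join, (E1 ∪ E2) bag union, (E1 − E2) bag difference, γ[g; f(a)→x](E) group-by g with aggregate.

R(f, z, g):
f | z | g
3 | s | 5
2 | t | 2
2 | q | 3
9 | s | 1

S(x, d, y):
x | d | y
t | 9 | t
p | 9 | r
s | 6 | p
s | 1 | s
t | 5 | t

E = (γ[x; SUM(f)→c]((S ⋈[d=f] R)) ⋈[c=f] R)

Per-node cardinality:
  S → 5
  R → 4
  (S ⋈[d=f] R) → 2
  γ[x; SUM(f)→c]((S ⋈[d=f] R)) → 2
  R → 4
  (γ[x; SUM(f)→c]((S ⋈[d=f] R)) ⋈[c=f] R) → 2

|E| = 2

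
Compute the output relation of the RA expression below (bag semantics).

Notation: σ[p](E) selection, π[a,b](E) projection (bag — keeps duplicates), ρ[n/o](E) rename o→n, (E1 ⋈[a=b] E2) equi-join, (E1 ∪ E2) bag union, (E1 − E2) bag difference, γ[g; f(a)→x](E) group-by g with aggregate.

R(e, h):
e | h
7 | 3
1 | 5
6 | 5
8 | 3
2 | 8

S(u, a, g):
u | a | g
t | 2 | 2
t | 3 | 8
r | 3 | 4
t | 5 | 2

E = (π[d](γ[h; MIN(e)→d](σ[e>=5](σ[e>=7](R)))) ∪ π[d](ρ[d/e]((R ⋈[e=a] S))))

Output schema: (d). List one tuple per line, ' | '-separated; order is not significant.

Stepwise |·|:
  R → 5
  σ[e>=7](R) → 2
  σ[e>=5](σ[e>=7](R)) → 2
  γ[h; MIN(e)→d](σ[e>=5](σ[e>=7](R))) → 1
  π[d](γ[h; MIN(e)→d](σ[e>=5](σ[e>=7](R)))) → 1
  R → 5
  S → 4
  (R ⋈[e=a] S) → 1
  ρ[d/e]((R ⋈[e=a] S)) → 1
  π[d](ρ[d/e]((R ⋈[e=a] S))) → 1
  (π[d](γ[h; MIN(e)→d](σ[e>=5](σ[e>=7](R)))) ∪ π[d](ρ[d/e]((R ⋈[e=a] S)))) → 2

== RESULT ==
d
2
7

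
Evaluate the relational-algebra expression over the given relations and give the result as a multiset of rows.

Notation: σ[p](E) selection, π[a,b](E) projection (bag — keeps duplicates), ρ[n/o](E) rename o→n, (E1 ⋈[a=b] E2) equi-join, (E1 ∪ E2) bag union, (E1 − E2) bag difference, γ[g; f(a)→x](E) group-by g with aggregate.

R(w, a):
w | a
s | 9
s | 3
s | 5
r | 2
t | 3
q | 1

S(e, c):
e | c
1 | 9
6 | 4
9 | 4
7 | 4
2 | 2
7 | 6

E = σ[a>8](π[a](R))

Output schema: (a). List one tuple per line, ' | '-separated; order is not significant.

Per-node cardinality:
  R → 6
  π[a](R) → 6
  σ[a>8](π[a](R)) → 1

== RESULT ==
a
9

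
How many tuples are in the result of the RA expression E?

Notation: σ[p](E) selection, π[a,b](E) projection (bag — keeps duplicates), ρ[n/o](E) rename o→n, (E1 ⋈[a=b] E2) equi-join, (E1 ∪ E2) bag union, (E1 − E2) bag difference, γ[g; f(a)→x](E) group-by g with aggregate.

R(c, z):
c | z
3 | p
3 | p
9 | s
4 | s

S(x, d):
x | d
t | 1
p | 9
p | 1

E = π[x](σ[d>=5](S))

Subexpression sizes:
  S → 3
  σ[d>=5](S) → 1
  π[x](σ[d>=5](S)) → 1

|E| = 1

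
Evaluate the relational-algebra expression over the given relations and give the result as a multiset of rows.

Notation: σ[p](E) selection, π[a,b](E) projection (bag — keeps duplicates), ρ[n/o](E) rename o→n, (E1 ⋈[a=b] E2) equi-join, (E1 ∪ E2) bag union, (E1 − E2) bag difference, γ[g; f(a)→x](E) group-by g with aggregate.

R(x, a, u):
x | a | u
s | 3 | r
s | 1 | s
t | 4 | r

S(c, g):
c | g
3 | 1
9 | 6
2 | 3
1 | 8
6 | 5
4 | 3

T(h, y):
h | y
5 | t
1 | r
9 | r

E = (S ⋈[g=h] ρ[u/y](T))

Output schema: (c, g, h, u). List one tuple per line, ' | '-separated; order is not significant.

Per-node cardinality:
  S → 6
  T → 3
  ρ[u/y](T) → 3
  (S ⋈[g=h] ρ[u/y](T)) → 2

== RESULT ==
c | g | h | u
3 | 1 | 1 | r
6 | 5 | 5 | t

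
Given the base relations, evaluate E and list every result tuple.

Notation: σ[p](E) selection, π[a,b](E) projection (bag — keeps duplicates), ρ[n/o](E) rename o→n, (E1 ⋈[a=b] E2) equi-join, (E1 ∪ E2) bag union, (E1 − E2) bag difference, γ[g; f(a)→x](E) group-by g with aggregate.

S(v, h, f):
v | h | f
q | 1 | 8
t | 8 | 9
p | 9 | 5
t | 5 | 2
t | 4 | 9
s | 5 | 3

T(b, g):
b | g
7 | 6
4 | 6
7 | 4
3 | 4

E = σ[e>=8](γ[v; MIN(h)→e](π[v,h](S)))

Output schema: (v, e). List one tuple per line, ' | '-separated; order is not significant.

Per-node cardinality:
  S → 6
  π[v,h](S) → 6
  γ[v; MIN(h)→e](π[v,h](S)) → 4
  σ[e>=8](γ[v; MIN(h)→e](π[v,h](S))) → 1

== RESULT ==
v | e
p | 9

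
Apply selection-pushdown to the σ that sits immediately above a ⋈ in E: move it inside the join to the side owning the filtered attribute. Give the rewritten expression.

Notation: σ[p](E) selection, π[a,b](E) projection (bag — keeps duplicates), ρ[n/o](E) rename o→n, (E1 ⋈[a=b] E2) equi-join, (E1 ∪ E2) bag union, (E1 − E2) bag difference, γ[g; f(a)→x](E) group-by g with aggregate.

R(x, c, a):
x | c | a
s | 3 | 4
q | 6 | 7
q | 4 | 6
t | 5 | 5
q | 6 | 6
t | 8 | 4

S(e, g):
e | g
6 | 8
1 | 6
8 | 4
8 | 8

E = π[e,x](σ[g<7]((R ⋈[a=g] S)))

σ filters on g, owned by the right side.
E' = π[e,x]((R ⋈[a=g] σ[g<7](S)))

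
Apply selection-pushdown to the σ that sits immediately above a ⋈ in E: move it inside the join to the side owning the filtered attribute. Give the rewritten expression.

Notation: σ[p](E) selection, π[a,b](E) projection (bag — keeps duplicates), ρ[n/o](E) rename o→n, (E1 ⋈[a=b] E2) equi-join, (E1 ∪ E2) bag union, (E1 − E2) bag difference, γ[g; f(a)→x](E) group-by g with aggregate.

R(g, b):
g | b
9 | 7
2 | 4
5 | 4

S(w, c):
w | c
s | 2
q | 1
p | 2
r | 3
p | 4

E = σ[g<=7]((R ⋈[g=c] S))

σ filters on g, owned by the left side.
E' = (σ[g<=7](R) ⋈[g=c] S)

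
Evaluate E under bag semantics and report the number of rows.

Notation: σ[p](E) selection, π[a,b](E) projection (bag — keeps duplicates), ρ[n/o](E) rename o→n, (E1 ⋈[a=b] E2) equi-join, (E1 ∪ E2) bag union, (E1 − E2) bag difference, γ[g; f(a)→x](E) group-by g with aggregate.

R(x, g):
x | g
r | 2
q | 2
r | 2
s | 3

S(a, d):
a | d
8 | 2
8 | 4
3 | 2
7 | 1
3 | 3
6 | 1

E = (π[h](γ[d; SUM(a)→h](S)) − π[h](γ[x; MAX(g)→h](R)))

Subexpression sizes:
  S → 6
  γ[d; SUM(a)→h](S) → 4
  π[h](γ[d; SUM(a)→h](S)) → 4
  R → 4
  γ[x; MAX(g)→h](R) → 3
  π[h](γ[x; MAX(g)→h](R)) → 3
  (π[h](γ[d; SUM(a)→h](S)) − π[h](γ[x; MAX(g)→h](R))) → 3

|E| = 3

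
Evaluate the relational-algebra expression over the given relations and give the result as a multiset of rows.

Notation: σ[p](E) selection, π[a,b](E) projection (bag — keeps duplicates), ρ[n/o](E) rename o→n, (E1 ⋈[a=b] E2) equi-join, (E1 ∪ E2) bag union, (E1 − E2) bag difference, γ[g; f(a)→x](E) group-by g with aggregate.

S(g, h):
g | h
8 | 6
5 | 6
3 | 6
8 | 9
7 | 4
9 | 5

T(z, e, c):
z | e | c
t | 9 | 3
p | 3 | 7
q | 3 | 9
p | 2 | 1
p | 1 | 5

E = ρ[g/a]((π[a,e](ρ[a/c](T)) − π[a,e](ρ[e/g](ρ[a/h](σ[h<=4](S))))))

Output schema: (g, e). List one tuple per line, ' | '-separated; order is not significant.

Per-node cardinality:
  T → 5
  ρ[a/c](T) → 5
  π[a,e](ρ[a/c](T)) → 5
  S → 6
  σ[h<=4](S) → 1
  ρ[a/h](σ[h<=4](S)) → 1
  ρ[e/g](ρ[a/h](σ[h<=4](S))) → 1
  π[a,e](ρ[e/g](ρ[a/h](σ[h<=4](S)))) → 1
  (π[a,e](ρ[a/c](T)) − π[a,e](ρ[e/g](ρ[a/h](σ[h<=4](S))))) → 5
  ρ[g/a]((π[a,e](ρ[a/c](T)) − π[a,e](ρ[e/g](ρ[a/h](σ[h<=4](S)))))) → 5

== RESULT ==
g | e
1 | 2
3 | 9
5 | 1
7 | 3
9 | 3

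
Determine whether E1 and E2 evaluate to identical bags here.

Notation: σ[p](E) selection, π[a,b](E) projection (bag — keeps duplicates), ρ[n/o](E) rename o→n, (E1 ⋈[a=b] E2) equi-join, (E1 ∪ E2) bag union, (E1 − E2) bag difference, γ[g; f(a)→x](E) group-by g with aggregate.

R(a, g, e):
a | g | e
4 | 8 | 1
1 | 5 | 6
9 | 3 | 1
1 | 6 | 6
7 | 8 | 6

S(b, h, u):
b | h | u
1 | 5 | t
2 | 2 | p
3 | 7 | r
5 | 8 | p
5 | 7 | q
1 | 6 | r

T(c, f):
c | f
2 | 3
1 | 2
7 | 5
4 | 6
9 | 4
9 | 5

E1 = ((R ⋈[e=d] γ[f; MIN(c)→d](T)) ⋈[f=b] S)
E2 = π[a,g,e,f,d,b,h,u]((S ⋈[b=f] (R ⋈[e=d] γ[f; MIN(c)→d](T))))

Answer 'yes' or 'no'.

E1 stepwise |·|:
  R → 5
  T → 6
  γ[f; MIN(c)→d](T) → 5
  (R ⋈[e=d] γ[f; MIN(c)→d](T)) → 2
  S → 6
  ((R ⋈[e=d] γ[f; MIN(c)→d](T)) ⋈[f=b] S) → 2
E2 stepwise |·|:
  S → 6
  R → 5
  T → 6
  γ[f; MIN(c)→d](T) → 5
  (R ⋈[e=d] γ[f; MIN(c)→d](T)) → 2
  (S ⋈[b=f] (R ⋈[e=d] γ[f; MIN(c)→d](T))) → 2
  π[a,g,e,f,d,b,h,u]((S ⋈[b=f] (R ⋈[e=d] γ[f; MIN(c)→d](T)))) → 2

E1 and E2 produce the same multiset:
a | g | e | f | d | b | h | u
4 | 8 | 1 | 2 | 1 | 2 | 2 | p
9 | 3 | 1 | 2 | 1 | 2 | 2 | p

yes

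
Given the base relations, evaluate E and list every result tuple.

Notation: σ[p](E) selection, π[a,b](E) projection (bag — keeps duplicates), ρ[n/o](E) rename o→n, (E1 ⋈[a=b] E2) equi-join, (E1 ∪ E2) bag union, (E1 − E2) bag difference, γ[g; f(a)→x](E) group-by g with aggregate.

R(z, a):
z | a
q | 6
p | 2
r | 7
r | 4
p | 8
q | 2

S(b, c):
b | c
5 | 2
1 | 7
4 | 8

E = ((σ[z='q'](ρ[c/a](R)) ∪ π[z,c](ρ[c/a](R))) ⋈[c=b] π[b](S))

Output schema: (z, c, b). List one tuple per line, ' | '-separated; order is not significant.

Stepwise |·|:
  R → 6
  ρ[c/a](R) → 6
  σ[z='q'](ρ[c/a](R)) → 2
  R → 6
  ρ[c/a](R) → 6
  π[z,c](ρ[c/a](R)) → 6
  (σ[z='q'](ρ[c/a](R)) ∪ π[z,c](ρ[c/a](R))) → 8
  S → 3
  π[b](S) → 3
  ((σ[z='q'](ρ[c/a](R)) ∪ π[z,c](ρ[c/a](R))) ⋈[c=b] π[b](S)) → 1

== RESULT ==
z | c | b
r | 4 | 4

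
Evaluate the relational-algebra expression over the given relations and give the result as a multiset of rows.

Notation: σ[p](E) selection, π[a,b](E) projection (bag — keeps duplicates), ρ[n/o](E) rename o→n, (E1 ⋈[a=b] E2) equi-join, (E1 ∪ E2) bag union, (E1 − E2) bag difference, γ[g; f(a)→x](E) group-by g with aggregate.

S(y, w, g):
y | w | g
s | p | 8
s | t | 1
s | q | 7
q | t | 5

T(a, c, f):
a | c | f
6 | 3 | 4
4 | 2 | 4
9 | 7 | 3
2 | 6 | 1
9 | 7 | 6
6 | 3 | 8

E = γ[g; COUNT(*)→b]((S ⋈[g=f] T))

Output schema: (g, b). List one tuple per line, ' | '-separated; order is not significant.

Per-node cardinality:
  S → 4
  T → 6
  (S ⋈[g=f] T) → 2
  γ[g; COUNT(*)→b]((S ⋈[g=f] T)) → 2

== RESULT ==
g | b
1 | 1
8 | 1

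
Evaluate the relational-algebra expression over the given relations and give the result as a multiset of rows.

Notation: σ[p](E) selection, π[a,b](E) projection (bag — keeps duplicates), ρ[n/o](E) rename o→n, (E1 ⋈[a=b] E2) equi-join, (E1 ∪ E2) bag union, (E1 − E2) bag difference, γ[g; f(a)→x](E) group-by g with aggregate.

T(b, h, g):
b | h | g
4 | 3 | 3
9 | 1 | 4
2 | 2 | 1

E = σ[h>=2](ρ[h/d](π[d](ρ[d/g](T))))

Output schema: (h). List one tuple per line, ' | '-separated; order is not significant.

Per-node cardinality:
  T → 3
  ρ[d/g](T) → 3
  π[d](ρ[d/g](T)) → 3
  ρ[h/d](π[d](ρ[d/g](T))) → 3
  σ[h>=2](ρ[h/d](π[d](ρ[d/g](T)))) → 2

== RESULT ==
h
3
4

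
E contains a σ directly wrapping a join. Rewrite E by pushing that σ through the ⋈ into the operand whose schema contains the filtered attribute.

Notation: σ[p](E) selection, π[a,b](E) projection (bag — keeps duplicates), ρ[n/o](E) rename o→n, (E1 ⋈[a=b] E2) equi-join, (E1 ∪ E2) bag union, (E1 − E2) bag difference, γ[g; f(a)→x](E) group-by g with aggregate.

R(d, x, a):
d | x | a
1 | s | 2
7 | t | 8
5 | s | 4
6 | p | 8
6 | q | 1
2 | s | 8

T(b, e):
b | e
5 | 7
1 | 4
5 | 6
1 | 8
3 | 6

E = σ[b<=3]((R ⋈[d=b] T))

σ filters on b, owned by the right side.
E' = (R ⋈[d=b] σ[b<=3](T))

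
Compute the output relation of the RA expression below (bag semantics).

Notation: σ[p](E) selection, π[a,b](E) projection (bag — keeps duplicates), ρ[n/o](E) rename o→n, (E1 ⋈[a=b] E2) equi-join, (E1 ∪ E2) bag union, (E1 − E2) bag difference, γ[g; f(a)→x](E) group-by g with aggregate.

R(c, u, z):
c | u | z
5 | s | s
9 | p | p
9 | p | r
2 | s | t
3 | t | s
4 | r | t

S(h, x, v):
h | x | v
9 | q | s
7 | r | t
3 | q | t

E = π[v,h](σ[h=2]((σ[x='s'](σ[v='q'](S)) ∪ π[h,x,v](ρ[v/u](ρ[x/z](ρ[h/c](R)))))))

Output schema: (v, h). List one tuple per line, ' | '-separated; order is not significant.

Subexpression sizes:
  S → 3
  σ[v='q'](S) → 0
  σ[x='s'](σ[v='q'](S)) → 0
  R → 6
  ρ[h/c](R) → 6
  ρ[x/z](ρ[h/c](R)) → 6
  ρ[v/u](ρ[x/z](ρ[h/c](R))) → 6
  π[h,x,v](ρ[v/u](ρ[x/z](ρ[h/c](R)))) → 6
  (σ[x='s'](σ[v='q'](S)) ∪ π[h,x,v](ρ[v/u](ρ[x/z](ρ[h/c](R))))) → 6
  σ[h=2]((σ[x='s'](σ[v='q'](S)) ∪ π[h,x,v](ρ[v/u](ρ[x/z](ρ[h/c](R)))))) → 1
  π[v,h](σ[h=2]((σ[x='s'](σ[v='q'](S)) ∪ π[h,x,v](ρ[v/u](ρ[x/z](ρ[h/c](R))))))) → 1

== RESULT ==
v | h
s | 2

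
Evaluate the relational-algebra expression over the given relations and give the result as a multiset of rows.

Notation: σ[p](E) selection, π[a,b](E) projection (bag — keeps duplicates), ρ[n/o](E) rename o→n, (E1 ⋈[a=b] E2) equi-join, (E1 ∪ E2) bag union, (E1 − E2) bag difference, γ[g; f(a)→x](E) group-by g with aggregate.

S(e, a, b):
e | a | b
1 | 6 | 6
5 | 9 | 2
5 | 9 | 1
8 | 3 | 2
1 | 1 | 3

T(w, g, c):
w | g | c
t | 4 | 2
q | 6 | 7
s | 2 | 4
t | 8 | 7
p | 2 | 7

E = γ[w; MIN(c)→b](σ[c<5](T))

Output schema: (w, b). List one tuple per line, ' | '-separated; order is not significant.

Row counts bottom-up:
  T → 5
  σ[c<5](T) → 2
  γ[w; MIN(c)→b](σ[c<5](T)) → 2

== RESULT ==
w | b
s | 4
t | 2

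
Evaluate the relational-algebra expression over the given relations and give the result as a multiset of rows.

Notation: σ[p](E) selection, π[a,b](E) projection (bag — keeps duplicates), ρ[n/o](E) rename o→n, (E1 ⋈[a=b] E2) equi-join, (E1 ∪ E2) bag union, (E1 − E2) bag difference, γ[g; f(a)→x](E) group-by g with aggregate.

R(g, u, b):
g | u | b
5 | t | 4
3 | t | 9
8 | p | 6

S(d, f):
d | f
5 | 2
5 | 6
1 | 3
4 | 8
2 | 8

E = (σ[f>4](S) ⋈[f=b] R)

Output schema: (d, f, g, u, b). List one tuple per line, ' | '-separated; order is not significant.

Row counts bottom-up:
  S → 5
  σ[f>4](S) → 3
  R → 3
  (σ[f>4](S) ⋈[f=b] R) → 1

== RESULT ==
d | f | g | u | b
5 | 6 | 8 | p | 6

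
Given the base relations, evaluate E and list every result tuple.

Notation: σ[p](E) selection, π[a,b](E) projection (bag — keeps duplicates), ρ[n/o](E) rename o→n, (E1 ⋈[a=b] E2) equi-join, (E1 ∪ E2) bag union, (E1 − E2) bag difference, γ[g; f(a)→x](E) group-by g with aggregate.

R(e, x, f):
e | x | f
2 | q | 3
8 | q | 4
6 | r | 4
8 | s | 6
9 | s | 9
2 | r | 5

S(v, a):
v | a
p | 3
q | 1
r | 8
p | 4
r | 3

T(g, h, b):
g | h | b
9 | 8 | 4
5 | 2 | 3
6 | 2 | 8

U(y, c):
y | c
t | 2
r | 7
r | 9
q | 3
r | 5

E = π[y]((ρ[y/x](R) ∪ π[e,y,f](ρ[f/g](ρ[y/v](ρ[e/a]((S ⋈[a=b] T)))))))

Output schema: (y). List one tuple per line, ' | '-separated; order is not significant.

Row counts bottom-up:
  R → 6
  ρ[y/x](R) → 6
  S → 5
  T → 3
  (S ⋈[a=b] T) → 4
  ρ[e/a]((S ⋈[a=b] T)) → 4
  ρ[y/v](ρ[e/a]((S ⋈[a=b] T))) → 4
  ρ[f/g](ρ[y/v](ρ[e/a]((S ⋈[a=b] T)))) → 4
  π[e,y,f](ρ[f/g](ρ[y/v](ρ[e/a]((S ⋈[a=b] T))))) → 4
  (ρ[y/x](R) ∪ π[e,y,f](ρ[f/g](ρ[y/v](ρ[e/a]((S ⋈[a=b] T)))))) → 10
  π[y]((ρ[y/x](R) ∪ π[e,y,f](ρ[f/g](ρ[y/v](ρ[e/a]((S ⋈[a=b] T))))))) → 10

== RESULT ==
y
p
p
q
q
r
r
r
r
s
s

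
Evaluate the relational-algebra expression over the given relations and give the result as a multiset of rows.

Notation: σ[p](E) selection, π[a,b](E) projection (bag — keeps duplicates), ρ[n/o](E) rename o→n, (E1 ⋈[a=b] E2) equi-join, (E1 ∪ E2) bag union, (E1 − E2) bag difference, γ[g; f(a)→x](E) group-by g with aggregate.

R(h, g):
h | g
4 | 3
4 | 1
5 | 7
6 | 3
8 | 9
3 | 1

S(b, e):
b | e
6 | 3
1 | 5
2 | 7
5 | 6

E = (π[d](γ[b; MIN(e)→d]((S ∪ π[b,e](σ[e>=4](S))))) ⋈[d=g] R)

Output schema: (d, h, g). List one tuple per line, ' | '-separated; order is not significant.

Row counts bottom-up:
  S → 4
  S → 4
  σ[e>=4](S) → 3
  π[b,e](σ[e>=4](S)) → 3
  (S ∪ π[b,e](σ[e>=4](S))) → 7
  γ[b; MIN(e)→d]((S ∪ π[b,e](σ[e>=4](S)))) → 4
  π[d](γ[b; MIN(e)→d]((S ∪ π[b,e](σ[e>=4](S))))) → 4
  R → 6
  (π[d](γ[b; MIN(e)→d]((S ∪ π[b,e](σ[e>=4](S))))) ⋈[d=g] R) → 3

== RESULT ==
d | h | g
3 | 4 | 3
3 | 6 | 3
7 | 5 | 7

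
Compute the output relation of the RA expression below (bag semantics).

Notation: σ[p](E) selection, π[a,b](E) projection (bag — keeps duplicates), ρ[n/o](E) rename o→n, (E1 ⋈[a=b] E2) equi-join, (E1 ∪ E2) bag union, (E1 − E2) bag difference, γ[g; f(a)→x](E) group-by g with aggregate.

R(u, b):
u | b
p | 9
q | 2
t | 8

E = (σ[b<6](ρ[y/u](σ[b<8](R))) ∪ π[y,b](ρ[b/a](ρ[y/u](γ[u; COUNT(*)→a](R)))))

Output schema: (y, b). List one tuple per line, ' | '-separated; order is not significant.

Row counts bottom-up:
  R → 3
  σ[b<8](R) → 1
  ρ[y/u](σ[b<8](R)) → 1
  σ[b<6](ρ[y/u](σ[b<8](R))) → 1
  R → 3
  γ[u; COUNT(*)→a](R) → 3
  ρ[y/u](γ[u; COUNT(*)→a](R)) → 3
  ρ[b/a](ρ[y/u](γ[u; COUNT(*)→a](R))) → 3
  π[y,b](ρ[b/a](ρ[y/u](γ[u; COUNT(*)→a](R)))) → 3
  (σ[b<6](ρ[y/u](σ[b<8](R))) ∪ π[y,b](ρ[b/a](ρ[y/u](γ[u; COUNT(*)→a](R))))) → 4

== RESULT ==
y | b
p | 1
q | 1
q | 2
t | 1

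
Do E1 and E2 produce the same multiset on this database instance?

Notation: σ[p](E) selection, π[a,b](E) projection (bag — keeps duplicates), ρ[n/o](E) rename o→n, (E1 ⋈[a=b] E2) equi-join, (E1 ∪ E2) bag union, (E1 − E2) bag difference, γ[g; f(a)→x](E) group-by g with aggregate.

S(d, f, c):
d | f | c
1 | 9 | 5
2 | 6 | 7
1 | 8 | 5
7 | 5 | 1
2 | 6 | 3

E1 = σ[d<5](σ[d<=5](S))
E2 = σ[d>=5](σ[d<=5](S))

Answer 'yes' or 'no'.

E1 row counts bottom-up:
  S → 5
  σ[d<=5](S) → 4
  σ[d<5](σ[d<=5](S)) → 4
E2 row counts bottom-up:
  S → 5
  σ[d<=5](S) → 4
  σ[d>=5](σ[d<=5](S)) → 0

E1 result:
d | f | c
1 | 8 | 5
1 | 9 | 5
2 | 6 | 3
2 | 6 | 7
E2 result:
d | f | c
(0 rows)
Witness: (2, 6, 7) appears 1× in E1 but 0× in E2.

no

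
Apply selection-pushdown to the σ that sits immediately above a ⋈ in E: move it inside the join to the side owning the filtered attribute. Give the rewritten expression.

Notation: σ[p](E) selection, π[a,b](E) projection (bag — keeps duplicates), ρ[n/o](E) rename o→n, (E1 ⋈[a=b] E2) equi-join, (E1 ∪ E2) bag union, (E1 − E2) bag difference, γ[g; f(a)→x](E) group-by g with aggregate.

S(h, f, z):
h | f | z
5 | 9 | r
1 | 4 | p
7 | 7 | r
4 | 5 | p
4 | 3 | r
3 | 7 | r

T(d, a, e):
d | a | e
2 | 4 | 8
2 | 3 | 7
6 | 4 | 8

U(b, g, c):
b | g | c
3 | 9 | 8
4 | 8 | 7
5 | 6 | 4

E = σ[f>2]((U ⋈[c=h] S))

σ filters on f, owned by the right side.
E' = (U ⋈[c=h] σ[f>2](S))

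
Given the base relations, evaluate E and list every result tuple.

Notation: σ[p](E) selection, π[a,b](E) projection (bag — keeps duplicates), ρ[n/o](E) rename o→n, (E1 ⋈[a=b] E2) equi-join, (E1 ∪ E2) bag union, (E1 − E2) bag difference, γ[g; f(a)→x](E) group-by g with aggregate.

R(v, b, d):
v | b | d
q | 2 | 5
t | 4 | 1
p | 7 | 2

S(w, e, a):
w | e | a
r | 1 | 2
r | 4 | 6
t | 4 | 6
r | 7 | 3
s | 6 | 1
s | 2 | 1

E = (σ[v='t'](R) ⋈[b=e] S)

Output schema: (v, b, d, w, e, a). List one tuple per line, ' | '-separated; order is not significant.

Per-node cardinality:
  R → 3
  σ[v='t'](R) → 1
  S → 6
  (σ[v='t'](R) ⋈[b=e] S) → 2

== RESULT ==
v | b | d | w | e | a
t | 4 | 1 | r | 4 | 6
t | 4 | 1 | t | 4 | 6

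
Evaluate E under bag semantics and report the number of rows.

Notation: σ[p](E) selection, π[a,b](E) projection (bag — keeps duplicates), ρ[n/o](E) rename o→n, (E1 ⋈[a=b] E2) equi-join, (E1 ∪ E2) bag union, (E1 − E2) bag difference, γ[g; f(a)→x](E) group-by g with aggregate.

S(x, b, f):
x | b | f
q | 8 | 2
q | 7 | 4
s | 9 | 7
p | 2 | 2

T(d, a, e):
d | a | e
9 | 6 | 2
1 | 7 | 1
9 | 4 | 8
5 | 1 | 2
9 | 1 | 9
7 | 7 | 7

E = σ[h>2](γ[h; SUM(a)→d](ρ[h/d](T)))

Subexpression sizes:
  T → 6
  ρ[h/d](T) → 6
  γ[h; SUM(a)→d](ρ[h/d](T)) → 4
  σ[h>2](γ[h; SUM(a)→d](ρ[h/d](T))) → 3

|E| = 3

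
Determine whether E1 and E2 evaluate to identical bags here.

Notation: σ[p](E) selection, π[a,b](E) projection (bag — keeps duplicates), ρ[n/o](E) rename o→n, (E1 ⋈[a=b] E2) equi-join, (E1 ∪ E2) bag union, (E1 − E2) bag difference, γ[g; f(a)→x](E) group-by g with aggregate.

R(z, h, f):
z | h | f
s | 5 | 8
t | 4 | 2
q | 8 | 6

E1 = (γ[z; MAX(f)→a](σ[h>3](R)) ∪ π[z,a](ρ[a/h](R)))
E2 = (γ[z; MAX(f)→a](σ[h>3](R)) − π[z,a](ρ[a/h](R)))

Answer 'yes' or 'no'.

E1 row counts bottom-up:
  R → 3
  σ[h>3](R) → 3
  γ[z; MAX(f)→a](σ[h>3](R)) → 3
  R → 3
  ρ[a/h](R) → 3
  π[z,a](ρ[a/h](R)) → 3
  (γ[z; MAX(f)→a](σ[h>3](R)) ∪ π[z,a](ρ[a/h](R))) → 6
E2 row counts bottom-up:
  R → 3
  σ[h>3](R) → 3
  γ[z; MAX(f)→a](σ[h>3](R)) → 3
  R → 3
  ρ[a/h](R) → 3
  π[z,a](ρ[a/h](R)) → 3
  (γ[z; MAX(f)→a](σ[h>3](R)) − π[z,a](ρ[a/h](R))) → 3

E1 result:
z | a
q | 6
q | 8
s | 5
s | 8
t | 2
t | 4
E2 result:
z | a
q | 6
s | 8
t | 2
Witness: ('q', 8) appears 1× in E1 but 0× in E2.

no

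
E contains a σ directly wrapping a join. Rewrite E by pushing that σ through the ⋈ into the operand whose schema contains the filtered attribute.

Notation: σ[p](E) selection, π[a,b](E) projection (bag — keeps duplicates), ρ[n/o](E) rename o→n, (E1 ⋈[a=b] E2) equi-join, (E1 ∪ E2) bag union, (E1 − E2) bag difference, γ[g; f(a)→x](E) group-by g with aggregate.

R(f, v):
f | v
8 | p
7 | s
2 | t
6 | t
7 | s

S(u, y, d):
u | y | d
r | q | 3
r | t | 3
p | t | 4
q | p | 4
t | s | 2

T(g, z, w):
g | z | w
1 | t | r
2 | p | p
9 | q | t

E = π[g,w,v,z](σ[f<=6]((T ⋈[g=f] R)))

σ filters on f, owned by the right side.
E' = π[g,w,v,z]((T ⋈[g=f] σ[f<=6](R)))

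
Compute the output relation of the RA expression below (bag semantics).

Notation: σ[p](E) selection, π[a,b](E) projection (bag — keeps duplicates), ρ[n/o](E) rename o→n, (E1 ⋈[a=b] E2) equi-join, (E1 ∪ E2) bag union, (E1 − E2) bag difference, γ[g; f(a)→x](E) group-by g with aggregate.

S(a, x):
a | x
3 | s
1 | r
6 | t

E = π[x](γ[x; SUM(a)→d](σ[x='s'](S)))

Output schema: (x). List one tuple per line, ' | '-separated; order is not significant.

Row counts bottom-up:
  S → 3
  σ[x='s'](S) → 1
  γ[x; SUM(a)→d](σ[x='s'](S)) → 1
  π[x](γ[x; SUM(a)→d](σ[x='s'](S))) → 1

== RESULT ==
x
s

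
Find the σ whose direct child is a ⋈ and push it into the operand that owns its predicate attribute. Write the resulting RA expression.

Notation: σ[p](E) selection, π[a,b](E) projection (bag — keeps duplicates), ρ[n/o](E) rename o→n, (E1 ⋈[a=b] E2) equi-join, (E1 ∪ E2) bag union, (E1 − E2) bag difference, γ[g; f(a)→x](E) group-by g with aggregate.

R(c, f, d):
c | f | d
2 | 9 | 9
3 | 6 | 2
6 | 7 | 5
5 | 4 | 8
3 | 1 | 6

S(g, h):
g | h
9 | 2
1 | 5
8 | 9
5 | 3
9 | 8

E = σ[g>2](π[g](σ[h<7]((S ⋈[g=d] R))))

σ filters on h, owned by the left side.
E' = σ[g>2](π[g]((σ[h<7](S) ⋈[g=d] R)))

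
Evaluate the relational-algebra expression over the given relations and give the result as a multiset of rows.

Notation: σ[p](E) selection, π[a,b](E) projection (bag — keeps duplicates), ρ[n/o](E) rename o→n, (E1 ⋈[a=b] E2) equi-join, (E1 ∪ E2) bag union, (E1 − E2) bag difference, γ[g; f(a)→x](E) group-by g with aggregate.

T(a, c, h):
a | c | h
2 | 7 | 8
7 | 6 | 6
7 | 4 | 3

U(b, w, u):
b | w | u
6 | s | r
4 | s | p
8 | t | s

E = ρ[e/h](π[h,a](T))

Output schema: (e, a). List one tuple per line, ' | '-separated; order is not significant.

Row counts bottom-up:
  T → 3
  π[h,a](T) → 3
  ρ[e/h](π[h,a](T)) → 3

== RESULT ==
e | a
3 | 7
6 | 7
8 | 2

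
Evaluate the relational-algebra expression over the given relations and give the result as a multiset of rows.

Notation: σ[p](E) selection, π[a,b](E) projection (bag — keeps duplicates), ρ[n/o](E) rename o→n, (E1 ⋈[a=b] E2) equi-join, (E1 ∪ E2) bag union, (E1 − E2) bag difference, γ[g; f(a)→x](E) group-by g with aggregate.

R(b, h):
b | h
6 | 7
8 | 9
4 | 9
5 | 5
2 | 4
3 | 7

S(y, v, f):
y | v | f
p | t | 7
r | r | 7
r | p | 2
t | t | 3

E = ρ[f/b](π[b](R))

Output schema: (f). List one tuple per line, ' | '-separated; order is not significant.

Stepwise |·|:
  R → 6
  π[b](R) → 6
  ρ[f/b](π[b](R)) → 6

== RESULT ==
f
2
3
4
5
6
8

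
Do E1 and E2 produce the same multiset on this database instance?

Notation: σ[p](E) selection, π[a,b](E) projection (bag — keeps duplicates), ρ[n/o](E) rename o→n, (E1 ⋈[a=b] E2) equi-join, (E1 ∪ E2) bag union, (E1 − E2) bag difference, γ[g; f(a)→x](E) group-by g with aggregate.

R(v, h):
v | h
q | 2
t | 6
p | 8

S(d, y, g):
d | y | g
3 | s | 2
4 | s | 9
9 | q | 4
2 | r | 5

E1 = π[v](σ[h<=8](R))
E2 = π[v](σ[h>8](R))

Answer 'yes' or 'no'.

E1 row counts bottom-up:
  R → 3
  σ[h<=8](R) → 3
  π[v](σ[h<=8](R)) → 3
E2 row counts bottom-up:
  R → 3
  σ[h>8](R) → 0
  π[v](σ[h>8](R)) → 0

E1 result:
v
p
q
t
E2 result:
v
(0 rows)
Witness: ('t',) appears 1× in E1 but 0× in E2.

no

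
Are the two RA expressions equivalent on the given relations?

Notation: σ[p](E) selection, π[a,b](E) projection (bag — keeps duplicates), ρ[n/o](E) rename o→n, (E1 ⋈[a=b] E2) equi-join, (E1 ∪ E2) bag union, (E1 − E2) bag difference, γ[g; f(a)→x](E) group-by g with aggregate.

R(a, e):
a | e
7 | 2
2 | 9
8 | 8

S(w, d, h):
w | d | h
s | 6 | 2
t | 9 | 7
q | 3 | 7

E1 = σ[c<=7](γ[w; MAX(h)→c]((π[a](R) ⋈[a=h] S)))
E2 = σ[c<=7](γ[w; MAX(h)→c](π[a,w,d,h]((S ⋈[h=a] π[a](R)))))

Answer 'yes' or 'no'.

E1 per-node cardinality:
  R → 3
  π[a](R) → 3
  S → 3
  (π[a](R) ⋈[a=h] S) → 3
  γ[w; MAX(h)→c]((π[a](R) ⋈[a=h] S)) → 3
  σ[c<=7](γ[w; MAX(h)→c]((π[a](R) ⋈[a=h] S))) → 3
E2 per-node cardinality:
  S → 3
  R → 3
  π[a](R) → 3
  (S ⋈[h=a] π[a](R)) → 3
  π[a,w,d,h]((S ⋈[h=a] π[a](R))) → 3
  γ[w; MAX(h)→c](π[a,w,d,h]((S ⋈[h=a] π[a](R)))) → 3
  σ[c<=7](γ[w; MAX(h)→c](π[a,w,d,h]((S ⋈[h=a] π[a](R))))) → 3

E1 and E2 produce the same multiset:
w | c
q | 7
s | 2
t | 7

yes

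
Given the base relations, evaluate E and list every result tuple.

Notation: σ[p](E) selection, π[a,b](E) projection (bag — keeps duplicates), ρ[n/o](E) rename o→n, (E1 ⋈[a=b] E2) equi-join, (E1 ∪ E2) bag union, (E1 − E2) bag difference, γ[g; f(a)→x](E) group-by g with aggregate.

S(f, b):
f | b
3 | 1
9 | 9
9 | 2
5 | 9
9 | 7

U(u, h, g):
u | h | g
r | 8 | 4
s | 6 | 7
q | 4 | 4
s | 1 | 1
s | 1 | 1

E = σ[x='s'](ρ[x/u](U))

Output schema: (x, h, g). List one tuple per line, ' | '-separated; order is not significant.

Subexpression sizes:
  U → 5
  ρ[x/u](U) → 5
  σ[x='s'](ρ[x/u](U)) → 3

== RESULT ==
x | h | g
s | 1 | 1
s | 1 | 1
s | 6 | 7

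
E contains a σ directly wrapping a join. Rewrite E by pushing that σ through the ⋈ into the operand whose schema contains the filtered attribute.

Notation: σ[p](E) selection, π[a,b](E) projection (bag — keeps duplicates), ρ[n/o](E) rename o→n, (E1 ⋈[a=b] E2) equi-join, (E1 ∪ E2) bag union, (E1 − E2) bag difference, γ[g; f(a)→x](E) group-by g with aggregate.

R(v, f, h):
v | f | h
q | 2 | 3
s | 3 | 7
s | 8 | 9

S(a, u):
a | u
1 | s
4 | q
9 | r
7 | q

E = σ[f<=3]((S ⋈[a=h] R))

σ filters on f, owned by the right side.
E' = (S ⋈[a=h] σ[f<=3](R))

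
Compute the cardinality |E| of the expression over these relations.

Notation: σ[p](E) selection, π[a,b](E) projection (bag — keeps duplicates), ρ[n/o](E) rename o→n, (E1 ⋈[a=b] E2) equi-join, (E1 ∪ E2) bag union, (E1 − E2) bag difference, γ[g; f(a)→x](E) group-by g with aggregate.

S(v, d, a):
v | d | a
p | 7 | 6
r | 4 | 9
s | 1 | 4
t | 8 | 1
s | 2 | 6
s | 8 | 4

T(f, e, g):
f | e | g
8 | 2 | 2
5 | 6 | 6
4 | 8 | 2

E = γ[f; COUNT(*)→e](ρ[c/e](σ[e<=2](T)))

Row counts bottom-up:
  T → 3
  σ[e<=2](T) → 1
  ρ[c/e](σ[e<=2](T)) → 1
  γ[f; COUNT(*)→e](ρ[c/e](σ[e<=2](T))) → 1

|E| = 1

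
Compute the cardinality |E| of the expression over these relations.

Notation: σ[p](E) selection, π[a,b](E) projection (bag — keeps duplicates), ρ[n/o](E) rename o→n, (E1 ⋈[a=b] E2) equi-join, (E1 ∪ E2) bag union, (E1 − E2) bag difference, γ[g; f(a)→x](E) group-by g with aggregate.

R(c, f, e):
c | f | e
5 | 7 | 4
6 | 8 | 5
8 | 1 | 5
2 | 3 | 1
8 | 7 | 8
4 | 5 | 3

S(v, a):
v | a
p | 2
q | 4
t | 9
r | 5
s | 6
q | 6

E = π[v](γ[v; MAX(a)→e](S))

Stepwise |·|:
  S → 6
  γ[v; MAX(a)→e](S) → 5
  π[v](γ[v; MAX(a)→e](S)) → 5

|E| = 5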